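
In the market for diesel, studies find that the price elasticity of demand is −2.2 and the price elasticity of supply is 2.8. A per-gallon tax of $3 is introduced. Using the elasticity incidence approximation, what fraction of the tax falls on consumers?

Incidence ratio: consumers' share ≈ εs / (εs + |εd|) = 2.8 / (2.8 + 2.2) = 0.56.
Supply is the more elastic side, so consumers bear the larger share.

Consumers' share ≈ 0.56.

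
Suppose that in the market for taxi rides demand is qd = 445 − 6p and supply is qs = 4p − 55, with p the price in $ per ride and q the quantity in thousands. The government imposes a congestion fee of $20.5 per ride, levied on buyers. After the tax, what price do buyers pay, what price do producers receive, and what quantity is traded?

Buyers pay $58.2; producers receive $37.7; quantity = 95.8.

Without the tax, 445 − 6p = 4p − 55 gives 10p = 500, so p* = $50 and q* = 145.
With the tax collected from buyers, demand (in seller-price terms) shifts: qd = 445 − 6(p + 20.5).
New equilibrium: buyers pay $58.2, producers receive $37.7, q = 95.8. (Wedge: pb − ps = 20.5.)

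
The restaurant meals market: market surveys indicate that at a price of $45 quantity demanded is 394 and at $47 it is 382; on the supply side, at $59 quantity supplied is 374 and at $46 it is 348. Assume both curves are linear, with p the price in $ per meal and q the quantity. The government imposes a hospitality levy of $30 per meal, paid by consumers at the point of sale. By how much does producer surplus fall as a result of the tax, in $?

Producer surplus falls by $7548.75.

Demand slope: (382 − 394)/(47 − 45) = -6, so qd = 664 − 6p.
Supply slope: (348 − 374)/(46 − 59) = 2, so qs = 2p + 256.
Without the tax, 664 − 6p = 2p + 256 gives 8p = 408, so p* = $51 and q* = 358.
With the tax collected from consumers, demand (in seller-price terms) shifts: qd = 664 − 6(p + 30).
Solving gives q = 313 with consumers paying $58.5 and producers receiving $28.5 (the $30 wedge).
ΔPS is the trapezoid between Q = 313 and Q = 358 of height $22.5: ½ · (358 + 313) · 22.5 = $7548.75.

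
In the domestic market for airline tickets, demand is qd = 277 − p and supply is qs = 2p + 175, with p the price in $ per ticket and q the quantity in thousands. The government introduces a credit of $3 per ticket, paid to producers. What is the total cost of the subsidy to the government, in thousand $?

Without the subsidy, 277 − p = 2p + 175 gives 3p = 102, so p* = $34 and q* = 243.
With a per-unit subsidy paid to producers, each receives p + 3 per unit sold, so supply becomes qs = 2(p + 3) + 175.
New equilibrium: buyers pay $32, producers receive $35, q = 245. (Wedge: pb − ps = −3.)
Outlay = t · Q = 3 · 245 = $735.

Government outlay = $735 thousand.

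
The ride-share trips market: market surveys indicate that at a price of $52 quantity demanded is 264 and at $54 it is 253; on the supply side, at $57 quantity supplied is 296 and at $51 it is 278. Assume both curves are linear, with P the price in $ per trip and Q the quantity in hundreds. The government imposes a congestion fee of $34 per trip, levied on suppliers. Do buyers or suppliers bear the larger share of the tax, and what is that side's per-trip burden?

Suppliers bear the larger share: $22 per trip.

Demand slope: (253 − 264)/(54 − 52) = -5.5, so Qd = 550 − 5.5P.
Supply slope: (278 − 296)/(51 − 57) = 3, so Qs = 3P + 125.
Without the tax, 550 − 5.5P = 3P + 125 gives 8.5P = 425, so P* = $50 and Q* = 275.
With the tax collected from suppliers, supply shifts: Qs = 3(P − 34) + 125.
New equilibrium: buyers pay $62, suppliers receive $28, Q = 209. (Wedge: Pb − Ps = 34.)
Per-trip burden: buyers $12, suppliers $22.
Suppliers take the larger share because supply is less price-elastic here (demand slope 5.5 vs supply slope 3).
The less price-elastic side of the market bears the larger share of a per-unit tax.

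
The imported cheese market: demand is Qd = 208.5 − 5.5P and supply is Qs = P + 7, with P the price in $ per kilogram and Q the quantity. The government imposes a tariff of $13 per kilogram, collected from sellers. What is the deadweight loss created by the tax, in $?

Before the tax: set 208.5 − 5.5P = P + 7 → P* = $31, Q* = 38.
With the tax collected from sellers, supply shifts: Qs = (P − 13) + 7.
Solving gives Q = 27 with buyers paying $33 and sellers receiving $20 (the $13 wedge).
Quantity falls by |ΔQ| = |38 − 27| = 11.
DWL = ½ · t · |ΔQ| = ½ · 13 · 11 = $71.5.

Deadweight loss = $71.5.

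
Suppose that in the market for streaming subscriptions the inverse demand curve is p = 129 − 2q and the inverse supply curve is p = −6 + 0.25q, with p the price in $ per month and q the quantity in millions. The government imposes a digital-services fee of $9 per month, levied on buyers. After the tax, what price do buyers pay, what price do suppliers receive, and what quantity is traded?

Rewrite in direct form: qd = 64.5 − 0.5p and qs = 4p + 24.
Without the tax, 64.5 − 0.5p = 4p + 24 gives 4.5p = 40.5, so p* = $9 and q* = 60.
With the tax collected from buyers, demand (in seller-price terms) shifts: qd = 64.5 − 0.5(p + 9).
Solving gives q = 56 with buyers paying $17 and suppliers receiving $8 (the $9 wedge).
The less price-elastic side of the market bears the larger share of a per-unit tax.

Buyers pay $17; suppliers receive $8; quantity = 56.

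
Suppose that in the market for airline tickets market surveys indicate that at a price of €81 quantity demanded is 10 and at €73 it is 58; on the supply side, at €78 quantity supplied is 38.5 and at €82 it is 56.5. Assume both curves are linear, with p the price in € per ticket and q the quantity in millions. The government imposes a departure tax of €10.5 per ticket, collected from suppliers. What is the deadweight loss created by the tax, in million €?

Deadweight loss = €141.75 million.

Demand slope: (58 − 10)/(73 − 81) = -6, so qd = 496 − 6p.
Supply slope: (56.5 − 38.5)/(82 − 78) = 4.5, so qs = 4.5p − 312.5.
Before the tax: set 496 − 6p = 4.5p − 312.5 → p* = €77, q* = 34.
With the tax collected from suppliers, supply shifts: qs = 4.5(p − 10.5) − 312.5.
Solving gives q = 7 with buyers paying €81.5 and suppliers receiving €71 (the €10.5 wedge).
Quantity falls by |ΔQ| = |34 − 7| = 27.
DWL = ½ · t · |ΔQ| = ½ · 10.5 · 27 = €141.75.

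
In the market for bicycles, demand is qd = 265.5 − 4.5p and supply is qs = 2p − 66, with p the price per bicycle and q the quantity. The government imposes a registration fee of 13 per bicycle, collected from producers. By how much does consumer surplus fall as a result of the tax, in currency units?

Before the tax: set 265.5 − 4.5p = 2p − 66 → p* = 51, q* = 36.
With the tax collected from producers, supply shifts: qs = 2(p − 13) − 66.
Solving gives q = 18 with buyers paying 55 and producers receiving 42 (the 13 wedge).
ΔCS is the trapezoid between Q = 18 and Q = 36 of height 4: ½ · (36 + 18) · 4 = 108.

Consumer surplus falls by 108.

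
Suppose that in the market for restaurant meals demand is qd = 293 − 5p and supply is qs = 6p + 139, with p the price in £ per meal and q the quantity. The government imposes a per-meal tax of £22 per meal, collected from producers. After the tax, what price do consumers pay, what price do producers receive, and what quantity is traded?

Consumers pay £26; producers receive £4; quantity = 163.

Before the tax: set 293 − 5p = 6p + 139 → p* = £14, q* = 223.
With the tax collected from producers, supply shifts: qs = 6(p − 22) + 139.
Solving gives q = 163 with consumers paying £26 and producers receiving £4 (the £22 wedge).
The less price-elastic side of the market bears the larger share of a per-unit tax.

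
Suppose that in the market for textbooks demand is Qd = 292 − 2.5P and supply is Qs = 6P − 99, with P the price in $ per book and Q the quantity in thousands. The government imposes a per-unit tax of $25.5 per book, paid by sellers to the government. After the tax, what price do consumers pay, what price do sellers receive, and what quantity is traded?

Without the tax, 292 − 2.5P = 6P − 99 gives 8.5P = 391, so P* = $46 and Q* = 177.
With the tax collected from sellers, supply shifts: Qs = 6(P − 25.5) − 99.
Solving gives Q = 132 with consumers paying $64 and sellers receiving $38.5 (the $25.5 wedge).

Consumers pay $64; sellers receive $38.5; quantity = 132.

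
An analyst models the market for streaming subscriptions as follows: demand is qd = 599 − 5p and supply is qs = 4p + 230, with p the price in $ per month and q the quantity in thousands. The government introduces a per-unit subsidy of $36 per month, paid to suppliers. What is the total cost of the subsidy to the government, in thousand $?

Without the subsidy, 599 − 5p = 4p + 230 gives 9p = 369, so p* = $41 and q* = 394.
With a per-unit subsidy paid to suppliers, each receives p + 36 per unit sold, so supply becomes qs = 4(p + 36) + 230.
Solving gives q = 474 with buyers paying $25 and suppliers receiving $61 (the $36 wedge).
Outlay = t · Q = 36 · 474 = $17064.

Government outlay = $17064 thousand.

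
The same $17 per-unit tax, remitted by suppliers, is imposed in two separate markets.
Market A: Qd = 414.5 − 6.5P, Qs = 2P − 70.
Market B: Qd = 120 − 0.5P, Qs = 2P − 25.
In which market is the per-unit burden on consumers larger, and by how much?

Market A: pre-tax P* = $57, Q* = 44; post-tax Q = 18; per-unit burden on consumers = $4.
Market B: pre-tax P* = $58, Q* = 91; post-tax Q = 84.2; per-unit burden on consumers = $13.6.
Difference: $4 vs $13.6 → market B is larger by $9.6.

Market B, by $9.6.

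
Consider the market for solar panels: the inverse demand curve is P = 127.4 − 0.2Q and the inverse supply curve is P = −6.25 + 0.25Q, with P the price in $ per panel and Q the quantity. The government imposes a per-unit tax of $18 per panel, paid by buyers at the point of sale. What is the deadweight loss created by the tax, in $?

Inverting to Q(P) form: Qd = 637 − 5P; Qs = 4P + 25.
Before the tax: set 637 − 5P = 4P + 25 → P* = $68, Q* = 297.
With the tax collected from buyers, demand (in seller-price terms) shifts: Qd = 637 − 5(P + 18).
New equilibrium: buyers pay $76, suppliers receive $58, Q = 257. (Wedge: Pb − Ps = 18.)
Quantity falls by |ΔQ| = |297 − 257| = 40.
DWL = ½ · t · |ΔQ| = ½ · 18 · 40 = $360.

Deadweight loss = $360.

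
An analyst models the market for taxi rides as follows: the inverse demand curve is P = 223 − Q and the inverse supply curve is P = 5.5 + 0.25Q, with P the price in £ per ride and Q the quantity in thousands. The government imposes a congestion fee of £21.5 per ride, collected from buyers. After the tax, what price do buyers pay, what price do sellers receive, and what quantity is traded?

Buyers pay £66.2; sellers receive £44.7; quantity = 156.8.

Rewrite in direct form: Qd = 223 − P and Qs = 4P − 22.
Without the tax, 223 − P = 4P − 22 gives 5P = 245, so P* = £49 and Q* = 174.
With the tax collected from buyers, demand (in seller-price terms) shifts: Qd = 223 − (P + 21.5).
Solving gives Q = 156.8 with buyers paying £66.2 and sellers receiving £44.7 (the £21.5 wedge).
The less price-elastic side of the market bears the larger share of a per-unit tax.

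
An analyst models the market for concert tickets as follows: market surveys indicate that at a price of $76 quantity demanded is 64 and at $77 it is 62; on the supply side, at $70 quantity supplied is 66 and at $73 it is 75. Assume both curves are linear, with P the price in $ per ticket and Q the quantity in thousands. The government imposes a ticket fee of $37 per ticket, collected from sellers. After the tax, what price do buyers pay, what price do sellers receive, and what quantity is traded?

Demand slope: (62 − 64)/(77 − 76) = -2, so Qd = 216 − 2P.
Supply slope: (75 − 66)/(73 − 70) = 3, so Qs = 3P − 144.
Without the tax, 216 − 2P = 3P − 144 gives 5P = 360, so P* = $72 and Q* = 72.
With the tax collected from sellers, supply shifts: Qs = 3(P − 37) − 144.
Solving gives Q = 27.6 with buyers paying $94.2 and sellers receiving $57.2 (the $37 wedge).

Buyers pay $94.2; sellers receive $57.2; quantity = 27.6.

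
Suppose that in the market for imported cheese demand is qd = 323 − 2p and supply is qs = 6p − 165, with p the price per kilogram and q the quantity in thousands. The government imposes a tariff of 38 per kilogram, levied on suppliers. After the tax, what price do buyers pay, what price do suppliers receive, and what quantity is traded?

Before the tax: set 323 − 2p = 6p − 165 → p* = 61, q* = 201.
With the tax collected from suppliers, supply shifts: qs = 6(p − 38) − 165.
New equilibrium: buyers pay 89.5, suppliers receive 51.5, q = 144. (Wedge: pb − ps = 38.)

Buyers pay 89.5; suppliers receive 51.5; quantity = 144.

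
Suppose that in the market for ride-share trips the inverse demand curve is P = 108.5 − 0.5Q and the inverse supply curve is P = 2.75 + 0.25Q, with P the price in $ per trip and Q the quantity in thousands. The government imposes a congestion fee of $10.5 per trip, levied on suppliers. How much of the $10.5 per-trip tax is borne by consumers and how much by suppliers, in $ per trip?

Inverting to Q(P) form: Qd = 217 − 2P; Qs = 4P − 11.
Without the tax, 217 − 2P = 4P − 11 gives 6P = 228, so P* = $38 and Q* = 141.
With the tax collected from suppliers, supply shifts: Qs = 4(P − 10.5) − 11.
Solving gives Q = 127 with consumers paying $45 and suppliers receiving $34.5 (the $10.5 wedge).
Burden on consumers: $7; on suppliers: $3.5. (They sum to $10.5.)

Consumers bear $7 per trip; suppliers bear $3.5 per trip.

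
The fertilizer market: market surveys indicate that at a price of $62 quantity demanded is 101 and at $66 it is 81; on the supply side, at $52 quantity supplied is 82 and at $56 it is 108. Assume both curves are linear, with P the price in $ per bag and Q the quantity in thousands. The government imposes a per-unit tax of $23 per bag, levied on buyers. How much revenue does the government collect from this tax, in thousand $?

Demand slope: (81 − 101)/(66 − 62) = -5, so Qd = 411 − 5P.
Supply slope: (108 − 82)/(56 − 52) = 6.5, so Qs = 6.5P − 256.
Without the tax, 411 − 5P = 6.5P − 256 gives 11.5P = 667, so P* = $58 and Q* = 121.
With the tax collected from buyers, demand (in seller-price terms) shifts: Qd = 411 − 5(P + 23).
New equilibrium: buyers pay $71, sellers receive $48, Q = 56. (Wedge: Pb − Ps = 23.)
Revenue = t · Q = 23 · 56 = $1288.

Tax revenue = $1288 thousand.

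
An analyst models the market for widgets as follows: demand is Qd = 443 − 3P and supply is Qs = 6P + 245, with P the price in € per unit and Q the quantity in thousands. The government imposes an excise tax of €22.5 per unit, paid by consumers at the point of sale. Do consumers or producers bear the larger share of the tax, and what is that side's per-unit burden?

Consumers bear the larger share: €15 per unit.

Before the tax: set 443 − 3P = 6P + 245 → P* = €22, Q* = 377.
With the tax collected from consumers, demand (in seller-price terms) shifts: Qd = 443 − 3(P + 22.5).
Solving gives Q = 332 with consumers paying €37 and producers receiving €14.5 (the €22.5 wedge).
Per-unit burden: consumers €15, producers €7.5.
Consumers take the larger share because demand is less price-elastic here (demand slope 3 vs supply slope 6).
The less price-elastic side of the market bears the larger share of a per-unit tax.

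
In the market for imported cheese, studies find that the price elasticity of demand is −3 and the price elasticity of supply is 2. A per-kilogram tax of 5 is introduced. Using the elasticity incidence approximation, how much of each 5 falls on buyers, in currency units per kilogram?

Incidence ratio: buyers' share ≈ εs / (εs + |εd|) = 2 / (2 + 3) = 0.4.
So buyers bear ≈ 0.4 × 5 = 2; suppliers bear 3.

Buyers bear ≈ 2 per kilogram.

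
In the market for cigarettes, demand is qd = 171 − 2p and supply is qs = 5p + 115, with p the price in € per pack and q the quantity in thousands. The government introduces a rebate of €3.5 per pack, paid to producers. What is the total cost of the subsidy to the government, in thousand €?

Government outlay = €560 thousand.

Before the subsidy: set 171 − 2p = 5p + 115 → p* = €8, q* = 155.
With a per-unit subsidy paid to producers, each receives p + 3.5 per unit sold, so supply becomes qs = 5(p + 3.5) + 115.
New equilibrium: consumers pay €5.5, producers receive €9, q = 160. (Wedge: pb − ps = −3.5.)
Outlay = t · Q = 3.5 · 160 = €560.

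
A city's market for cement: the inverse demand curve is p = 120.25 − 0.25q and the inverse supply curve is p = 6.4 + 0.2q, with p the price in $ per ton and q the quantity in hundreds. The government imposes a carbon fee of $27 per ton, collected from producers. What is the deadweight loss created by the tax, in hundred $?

Deadweight loss = $810 hundred.

Rewrite in direct form: qd = 481 − 4p and qs = 5p − 32.
Before the tax: set 481 − 4p = 5p − 32 → p* = $57, q* = 253.
With the tax collected from producers, supply shifts: qs = 5(p − 27) − 32.
New equilibrium: consumers pay $72, producers receive $45, q = 193. (Wedge: pb − ps = 27.)
Quantity falls by |ΔQ| = |253 − 193| = 60.
DWL = ½ · t · |ΔQ| = ½ · 27 · 60 = $810.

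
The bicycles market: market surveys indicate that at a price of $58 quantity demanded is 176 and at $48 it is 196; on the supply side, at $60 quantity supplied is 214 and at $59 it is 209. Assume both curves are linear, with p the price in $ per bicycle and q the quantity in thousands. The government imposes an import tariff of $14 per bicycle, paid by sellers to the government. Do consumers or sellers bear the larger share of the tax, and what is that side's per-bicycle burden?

Demand slope: (196 − 176)/(48 − 58) = -2, so qd = 292 − 2p.
Supply slope: (209 − 214)/(59 − 60) = 5, so qs = 5p − 86.
Without the tax, 292 − 2p = 5p − 86 gives 7p = 378, so p* = $54 and q* = 184.
With the tax collected from sellers, supply shifts: qs = 5(p − 14) − 86.
New equilibrium: consumers pay $64, sellers receive $50, q = 164. (Wedge: pb − ps = 14.)
Per-bicycle burden: consumers $10, sellers $4.
Consumers take the larger share because demand is less price-elastic here (demand slope 2 vs supply slope 5).
The less price-elastic side of the market bears the larger share of a per-unit tax.

Consumers bear the larger share: $10 per bicycle.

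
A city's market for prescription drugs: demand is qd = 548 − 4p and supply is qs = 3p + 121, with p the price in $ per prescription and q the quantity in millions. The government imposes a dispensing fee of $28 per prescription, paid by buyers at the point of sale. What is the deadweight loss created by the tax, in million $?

Without the tax, 548 − 4p = 3p + 121 gives 7p = 427, so p* = $61 and q* = 304.
With the tax collected from buyers, demand (in seller-price terms) shifts: qd = 548 − 4(p + 28).
New equilibrium: buyers pay $73, suppliers receive $45, q = 256. (Wedge: pb − ps = 28.)
Quantity falls by |ΔQ| = |304 − 256| = 48.
DWL = ½ · t · |ΔQ| = ½ · 28 · 48 = $672.

Deadweight loss = $672 million.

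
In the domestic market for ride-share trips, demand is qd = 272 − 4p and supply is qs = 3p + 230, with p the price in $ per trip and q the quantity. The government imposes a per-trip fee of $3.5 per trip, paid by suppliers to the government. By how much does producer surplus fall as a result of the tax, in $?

Producer surplus falls by $490.

Without the tax, 272 − 4p = 3p + 230 gives 7p = 42, so p* = $6 and q* = 248.
With the tax collected from suppliers, supply shifts: qs = 3(p − 3.5) + 230.
New equilibrium: buyers pay $7.5, suppliers receive $4, q = 242. (Wedge: pb − ps = 3.5.)
ΔPS is the trapezoid between Q = 242 and Q = 248 of height $2: ½ · (248 + 242) · 2 = $490.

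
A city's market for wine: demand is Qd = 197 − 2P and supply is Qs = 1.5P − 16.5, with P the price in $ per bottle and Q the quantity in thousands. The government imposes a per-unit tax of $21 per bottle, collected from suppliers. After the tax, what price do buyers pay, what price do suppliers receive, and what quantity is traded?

Before the tax: set 197 − 2P = 1.5P − 16.5 → P* = $61, Q* = 75.
With the tax collected from suppliers, supply shifts: Qs = 1.5(P − 21) − 16.5.
New equilibrium: buyers pay $70, suppliers receive $49, Q = 57. (Wedge: Pb − Ps = 21.)
The less price-elastic side of the market bears the larger share of a per-unit tax.

Buyers pay $70; suppliers receive $49; quantity = 57.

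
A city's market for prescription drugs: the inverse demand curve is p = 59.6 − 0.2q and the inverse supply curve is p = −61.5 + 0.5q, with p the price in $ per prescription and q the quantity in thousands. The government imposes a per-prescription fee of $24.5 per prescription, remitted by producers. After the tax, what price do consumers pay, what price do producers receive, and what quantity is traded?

Rewrite in direct form: qd = 298 − 5p and qs = 2p + 123.
Without the tax, 298 − 5p = 2p + 123 gives 7p = 175, so p* = $25 and q* = 173.
With the tax collected from producers, supply shifts: qs = 2(p − 24.5) + 123.
New equilibrium: consumers pay $32, producers receive $7.5, q = 138. (Wedge: pb − ps = 24.5.)
The less price-elastic side of the market bears the larger share of a per-unit tax.

Consumers pay $32; producers receive $7.5; quantity = 138.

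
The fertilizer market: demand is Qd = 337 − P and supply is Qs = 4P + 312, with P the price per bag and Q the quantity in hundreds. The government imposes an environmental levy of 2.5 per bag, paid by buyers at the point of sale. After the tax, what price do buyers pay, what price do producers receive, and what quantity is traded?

Buyers pay 7; producers receive 4.5; quantity = 330.

Before the tax: set 337 − P = 4P + 312 → P* = 5, Q* = 332.
With the tax collected from buyers, demand (in seller-price terms) shifts: Qd = 337 − (P + 2.5).
Solving gives Q = 330 with buyers paying 7 and producers receiving 4.5 (the 2.5 wedge).
The less price-elastic side of the market bears the larger share of a per-unit tax.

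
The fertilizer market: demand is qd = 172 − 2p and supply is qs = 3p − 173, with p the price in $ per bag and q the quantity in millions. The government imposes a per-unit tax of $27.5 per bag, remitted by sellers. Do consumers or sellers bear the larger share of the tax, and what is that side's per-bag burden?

Before the tax: set 172 − 2p = 3p − 173 → p* = $69, q* = 34.
With the tax collected from sellers, supply shifts: qs = 3(p − 27.5) − 173.
Solving gives q = 1 with consumers paying $85.5 and sellers receiving $58 (the $27.5 wedge).
Per-bag burden: consumers $16.5, sellers $11.
Consumers take the larger share because demand is less price-elastic here (demand slope 2 vs supply slope 3).
The less price-elastic side of the market bears the larger share of a per-unit tax.

Consumers bear the larger share: $16.5 per bag.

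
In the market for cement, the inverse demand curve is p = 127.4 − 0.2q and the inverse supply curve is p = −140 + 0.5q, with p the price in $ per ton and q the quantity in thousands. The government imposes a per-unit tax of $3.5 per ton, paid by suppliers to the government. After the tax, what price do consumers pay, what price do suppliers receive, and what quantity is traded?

Consumers pay $52; suppliers receive $48.5; quantity = 377.

Rewrite in direct form: qd = 637 − 5p and qs = 2p + 280.
Before the tax: set 637 − 5p = 2p + 280 → p* = $51, q* = 382.
With the tax collected from suppliers, supply shifts: qs = 2(p − 3.5) + 280.
New equilibrium: consumers pay $52, suppliers receive $48.5, q = 377. (Wedge: pb − ps = 3.5.)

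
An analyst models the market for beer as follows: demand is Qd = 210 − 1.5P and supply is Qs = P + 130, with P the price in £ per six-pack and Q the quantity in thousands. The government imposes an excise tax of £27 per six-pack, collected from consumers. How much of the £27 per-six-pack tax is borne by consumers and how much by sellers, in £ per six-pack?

Consumers bear £10.8 per six-pack; sellers bear £16.2 per six-pack.

Before the tax: set 210 − 1.5P = P + 130 → P* = £32, Q* = 162.
With the tax collected from consumers, demand (in seller-price terms) shifts: Qd = 210 − 1.5(P + 27).
New equilibrium: consumers pay £42.8, sellers receive £15.8, Q = 145.8. (Wedge: Pb − Ps = 27.)
Burden on consumers: £10.8; on sellers: £16.2. (They sum to £27.)
The less price-elastic side of the market bears the larger share of a per-unit tax.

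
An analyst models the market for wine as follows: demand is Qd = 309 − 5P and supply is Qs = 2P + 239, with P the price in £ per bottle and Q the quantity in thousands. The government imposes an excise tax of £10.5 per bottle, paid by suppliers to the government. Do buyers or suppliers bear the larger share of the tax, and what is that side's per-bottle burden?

Without the tax, 309 − 5P = 2P + 239 gives 7P = 70, so P* = £10 and Q* = 259.
With the tax collected from suppliers, supply shifts: Qs = 2(P − 10.5) + 239.
New equilibrium: buyers pay £13, suppliers receive £2.5, Q = 244. (Wedge: Pb − Ps = 10.5.)
Per-bottle burden: buyers £3, suppliers £7.5.
Suppliers take the larger share because supply is less price-elastic here (demand slope 5 vs supply slope 2).

Suppliers bear the larger share: £7.5 per bottle.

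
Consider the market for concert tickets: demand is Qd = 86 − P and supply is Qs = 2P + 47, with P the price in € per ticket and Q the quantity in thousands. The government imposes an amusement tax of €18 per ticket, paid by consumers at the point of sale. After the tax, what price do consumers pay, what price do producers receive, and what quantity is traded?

Consumers pay €25; producers receive €7; quantity = 61.

Before the tax: set 86 − P = 2P + 47 → P* = €13, Q* = 73.
With the tax collected from consumers, demand (in seller-price terms) shifts: Qd = 86 − (P + 18).
New equilibrium: consumers pay €25, producers receive €7, Q = 61. (Wedge: Pb − Ps = 18.)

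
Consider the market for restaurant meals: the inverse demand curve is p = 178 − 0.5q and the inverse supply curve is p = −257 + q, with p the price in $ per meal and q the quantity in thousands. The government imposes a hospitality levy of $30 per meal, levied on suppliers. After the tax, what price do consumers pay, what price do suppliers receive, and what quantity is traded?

Rewrite in direct form: qd = 356 − 2p and qs = p + 257.
Before the tax: set 356 − 2p = p + 257 → p* = $33, q* = 290.
With the tax collected from suppliers, supply shifts: qs = (p − 30) + 257.
Solving gives q = 270 with consumers paying $43 and suppliers receiving $13 (the $30 wedge).
The less price-elastic side of the market bears the larger share of a per-unit tax.

Consumers pay $43; suppliers receive $13; quantity = 270.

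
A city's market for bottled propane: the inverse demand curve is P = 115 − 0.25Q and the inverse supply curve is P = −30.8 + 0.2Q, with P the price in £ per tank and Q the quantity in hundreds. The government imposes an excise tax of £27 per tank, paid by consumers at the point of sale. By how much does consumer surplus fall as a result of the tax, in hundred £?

Consumer surplus falls by £4410 hundred.

Rewrite in direct form: Qd = 460 − 4P and Qs = 5P + 154.
Before the tax: set 460 − 4P = 5P + 154 → P* = £34, Q* = 324.
With the tax collected from consumers, demand (in seller-price terms) shifts: Qd = 460 − 4(P + 27).
Solving gives Q = 264 with consumers paying £49 and producers receiving £22 (the £27 wedge).
ΔCS is the trapezoid between Q = 264 and Q = 324 of height £15: ½ · (324 + 264) · 15 = £4410.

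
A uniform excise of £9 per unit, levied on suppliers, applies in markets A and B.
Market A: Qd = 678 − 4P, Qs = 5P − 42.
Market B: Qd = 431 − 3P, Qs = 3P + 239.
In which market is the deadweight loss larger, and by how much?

Market A, by £29.25.

Market A: pre-tax P* = £80, Q* = 358; post-tax Q = 338; deadweight loss = £90.
Market B: pre-tax P* = £32, Q* = 335; post-tax Q = 321.5; deadweight loss = £60.75.
Difference: £90 vs £60.75 → market A is larger by £29.25.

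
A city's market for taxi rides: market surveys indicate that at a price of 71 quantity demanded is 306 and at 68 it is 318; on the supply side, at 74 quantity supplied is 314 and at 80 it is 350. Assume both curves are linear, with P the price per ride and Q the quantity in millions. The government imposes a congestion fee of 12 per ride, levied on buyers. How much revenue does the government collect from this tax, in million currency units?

Demand slope: (318 − 306)/(68 − 71) = -4, so Qd = 590 − 4P.
Supply slope: (350 − 314)/(80 − 74) = 6, so Qs = 6P − 130.
Without the tax, 590 − 4P = 6P − 130 gives 10P = 720, so P* = 72 and Q* = 302.
With the tax collected from buyers, demand (in seller-price terms) shifts: Qd = 590 − 4(P + 12).
New equilibrium: buyers pay 79.2, producers receive 67.2, Q = 273.2. (Wedge: Pb − Ps = 12.)
Revenue = t · Q = 12 · 273.2 = 3278.4.

Tax revenue = 3278.4 million.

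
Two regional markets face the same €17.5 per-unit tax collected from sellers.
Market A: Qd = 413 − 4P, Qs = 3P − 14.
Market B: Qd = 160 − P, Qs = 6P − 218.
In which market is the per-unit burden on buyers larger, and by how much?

Market A: pre-tax P* = €61, Q* = 169; post-tax Q = 139; per-unit burden on buyers = €7.5.
Market B: pre-tax P* = €54, Q* = 106; post-tax Q = 91; per-unit burden on buyers = €15.
Difference: €7.5 vs €15 → market B is larger by €7.5.

Market B, by €7.5.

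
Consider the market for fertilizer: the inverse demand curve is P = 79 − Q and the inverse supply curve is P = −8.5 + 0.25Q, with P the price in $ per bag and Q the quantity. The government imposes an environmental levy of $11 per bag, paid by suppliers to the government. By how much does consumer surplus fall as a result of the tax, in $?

Consumer surplus falls by $577.28.

Inverting to Q(P) form: Qd = 79 − P; Qs = 4P + 34.
Without the tax, 79 − P = 4P + 34 gives 5P = 45, so P* = $9 and Q* = 70.
With the tax collected from suppliers, supply shifts: Qs = 4(P − 11) + 34.
New equilibrium: buyers pay $17.8, suppliers receive $6.8, Q = 61.2. (Wedge: Pb − Ps = 11.)
ΔCS is the trapezoid between Q = 61.2 and Q = 70 of height $8.8: ½ · (70 + 61.2) · 8.8 = $577.28.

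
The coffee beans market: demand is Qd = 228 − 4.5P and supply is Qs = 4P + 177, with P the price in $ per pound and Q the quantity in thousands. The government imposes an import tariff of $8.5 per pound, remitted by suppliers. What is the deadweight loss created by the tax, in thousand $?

Without the tax, 228 − 4.5P = 4P + 177 gives 8.5P = 51, so P* = $6 and Q* = 201.
With the tax collected from suppliers, supply shifts: Qs = 4(P − 8.5) + 177.
New equilibrium: consumers pay $10, suppliers receive $1.5, Q = 183. (Wedge: Pb − Ps = 8.5.)
Quantity falls by |ΔQ| = |201 − 183| = 18.
DWL = ½ · t · |ΔQ| = ½ · 8.5 · 18 = $76.5.

Deadweight loss = $76.5 thousand.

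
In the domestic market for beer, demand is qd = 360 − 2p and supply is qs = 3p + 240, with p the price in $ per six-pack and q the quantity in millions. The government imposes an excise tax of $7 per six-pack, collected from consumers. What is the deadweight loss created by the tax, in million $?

Before the tax: set 360 − 2p = 3p + 240 → p* = $24, q* = 312.
With the tax collected from consumers, demand (in seller-price terms) shifts: qd = 360 − 2(p + 7).
Solving gives q = 303.6 with consumers paying $28.2 and producers receiving $21.2 (the $7 wedge).
Quantity falls by |ΔQ| = |312 − 303.6| = 8.4.
DWL = ½ · t · |ΔQ| = ½ · 7 · 8.4 = $29.4.

Deadweight loss = $29.4 million.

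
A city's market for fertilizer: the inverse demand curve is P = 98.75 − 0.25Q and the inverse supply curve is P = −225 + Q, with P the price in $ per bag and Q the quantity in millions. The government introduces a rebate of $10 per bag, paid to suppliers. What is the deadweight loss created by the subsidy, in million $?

Inverting to Q(P) form: Qd = 395 − 4P; Qs = P + 225.
Before the subsidy: set 395 − 4P = P + 225 → P* = $34, Q* = 259.
With a per-unit subsidy paid to suppliers, each receives P + 10 per unit sold, so supply becomes Qs = (P + 10) + 225.
Solving gives Q = 267 with consumers paying $32 and suppliers receiving $42 (the $10 wedge).
Quantity rises by |ΔQ| = |259 − 267| = 8.
DWL = ½ · t · |ΔQ| = ½ · 10 · 8 = $40.

Deadweight loss = $40 million.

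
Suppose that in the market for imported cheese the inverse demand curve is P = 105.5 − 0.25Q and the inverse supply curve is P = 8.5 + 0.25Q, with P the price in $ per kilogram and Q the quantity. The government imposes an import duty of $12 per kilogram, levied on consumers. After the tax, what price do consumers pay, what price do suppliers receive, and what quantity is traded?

Consumers pay $63; suppliers receive $51; quantity = 170.

Rewrite in direct form: Qd = 422 − 4P and Qs = 4P − 34.
Without the tax, 422 − 4P = 4P − 34 gives 8P = 456, so P* = $57 and Q* = 194.
With the tax collected from consumers, demand (in seller-price terms) shifts: Qd = 422 − 4(P + 12).
Solving gives Q = 170 with consumers paying $63 and suppliers receiving $51 (the $12 wedge).
The less price-elastic side of the market bears the larger share of a per-unit tax.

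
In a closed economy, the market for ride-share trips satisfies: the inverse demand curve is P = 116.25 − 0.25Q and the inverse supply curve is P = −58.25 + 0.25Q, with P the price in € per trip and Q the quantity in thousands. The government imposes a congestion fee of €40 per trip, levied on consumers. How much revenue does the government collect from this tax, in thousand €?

Tax revenue = €10760 thousand.

Inverting to Q(P) form: Qd = 465 − 4P; Qs = 4P + 233.
Without the tax, 465 − 4P = 4P + 233 gives 8P = 232, so P* = €29 and Q* = 349.
With the tax collected from consumers, demand (in seller-price terms) shifts: Qd = 465 − 4(P + 40).
Solving gives Q = 269 with consumers paying €49 and producers receiving €9 (the €40 wedge).
Revenue = t · Q = 40 · 269 = €10760.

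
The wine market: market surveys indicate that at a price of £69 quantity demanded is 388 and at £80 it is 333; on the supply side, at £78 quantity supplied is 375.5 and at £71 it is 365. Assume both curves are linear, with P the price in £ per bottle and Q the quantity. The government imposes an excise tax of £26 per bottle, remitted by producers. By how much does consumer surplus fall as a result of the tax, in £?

Demand slope: (333 − 388)/(80 − 69) = -5, so Qd = 733 − 5P.
Supply slope: (365 − 375.5)/(71 − 78) = 1.5, so Qs = 1.5P + 258.5.
Without the tax, 733 − 5P = 1.5P + 258.5 gives 6.5P = 474.5, so P* = £73 and Q* = 368.
With the tax collected from producers, supply shifts: Qs = 1.5(P − 26) + 258.5.
Solving gives Q = 338 with buyers paying £79 and producers receiving £53 (the £26 wedge).
ΔCS is the trapezoid between Q = 338 and Q = 368 of height £6: ½ · (368 + 338) · 6 = £2118.

Consumer surplus falls by £2118.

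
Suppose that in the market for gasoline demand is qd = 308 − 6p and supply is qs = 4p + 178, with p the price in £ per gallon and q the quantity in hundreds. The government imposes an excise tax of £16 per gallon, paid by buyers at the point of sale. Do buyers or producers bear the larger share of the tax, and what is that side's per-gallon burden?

Producers bear the larger share: £9.6 per gallon.

Without the tax, 308 − 6p = 4p + 178 gives 10p = 130, so p* = £13 and q* = 230.
With the tax collected from buyers, demand (in seller-price terms) shifts: qd = 308 − 6(p + 16).
New equilibrium: buyers pay £19.4, producers receive £3.4, q = 191.6. (Wedge: pb − ps = 16.)
Per-gallon burden: buyers £6.4, producers £9.6.
Producers take the larger share because supply is less price-elastic here (demand slope 6 vs supply slope 4).
The less price-elastic side of the market bears the larger share of a per-unit tax.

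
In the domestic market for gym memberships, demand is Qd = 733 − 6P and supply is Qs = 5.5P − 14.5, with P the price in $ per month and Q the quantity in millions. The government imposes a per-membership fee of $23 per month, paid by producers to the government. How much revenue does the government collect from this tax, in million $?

Tax revenue = $6371 million.

Before the tax: set 733 − 6P = 5.5P − 14.5 → P* = $65, Q* = 343.
With the tax collected from producers, supply shifts: Qs = 5.5(P − 23) − 14.5.
New equilibrium: buyers pay $76, producers receive $53, Q = 277. (Wedge: Pb − Ps = 23.)
Revenue = t · Q = 23 · 277 = $6371.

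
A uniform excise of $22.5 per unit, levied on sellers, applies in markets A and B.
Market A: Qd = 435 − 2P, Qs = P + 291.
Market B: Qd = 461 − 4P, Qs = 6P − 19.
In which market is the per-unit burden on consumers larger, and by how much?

Market A: pre-tax P* = $48, Q* = 339; post-tax Q = 324; per-unit burden on consumers = $7.5.
Market B: pre-tax P* = $48, Q* = 269; post-tax Q = 215; per-unit burden on consumers = $13.5.
Difference: $7.5 vs $13.5 → market B is larger by $6.

Market B, by $6.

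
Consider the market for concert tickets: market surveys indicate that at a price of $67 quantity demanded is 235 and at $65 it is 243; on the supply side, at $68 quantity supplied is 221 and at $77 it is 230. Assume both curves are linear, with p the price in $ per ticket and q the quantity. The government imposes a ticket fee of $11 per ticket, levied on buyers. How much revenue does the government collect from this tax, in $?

Demand slope: (243 − 235)/(65 − 67) = -4, so qd = 503 − 4p.
Supply slope: (230 − 221)/(77 − 68) = 1, so qs = p + 153.
Before the tax: set 503 − 4p = p + 153 → p* = $70, q* = 223.
With the tax collected from buyers, demand (in seller-price terms) shifts: qd = 503 − 4(p + 11).
New equilibrium: buyers pay $72.2, producers receive $61.2, q = 214.2. (Wedge: pb − ps = 11.)
Revenue = t · Q = 11 · 214.2 = $2356.2.

Tax revenue = $2356.2.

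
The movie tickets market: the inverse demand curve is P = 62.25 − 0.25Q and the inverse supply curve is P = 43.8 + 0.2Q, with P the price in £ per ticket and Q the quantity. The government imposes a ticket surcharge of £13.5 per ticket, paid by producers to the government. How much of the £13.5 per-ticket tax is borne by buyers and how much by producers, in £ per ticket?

Inverting to Q(P) form: Qd = 249 − 4P; Qs = 5P − 219.
Before the tax: set 249 − 4P = 5P − 219 → P* = £52, Q* = 41.
With the tax collected from producers, supply shifts: Qs = 5(P − 13.5) − 219.
New equilibrium: buyers pay £59.5, producers receive £46, Q = 11. (Wedge: Pb − Ps = 13.5.)
Burden on buyers: £7.5; on producers: £6. (They sum to £13.5.)
The less price-elastic side of the market bears the larger share of a per-unit tax.

Buyers bear £7.5 per ticket; producers bear £6 per ticket.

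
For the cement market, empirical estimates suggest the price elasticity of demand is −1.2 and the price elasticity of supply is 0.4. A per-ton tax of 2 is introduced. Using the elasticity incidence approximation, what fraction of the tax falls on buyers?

Incidence ratio: buyers' share ≈ εs / (εs + |εd|) = 0.4 / (0.4 + 1.2) = 0.25.
Supply is the less elastic side, so buyers bear the smaller share.

Buyers' share ≈ 0.25.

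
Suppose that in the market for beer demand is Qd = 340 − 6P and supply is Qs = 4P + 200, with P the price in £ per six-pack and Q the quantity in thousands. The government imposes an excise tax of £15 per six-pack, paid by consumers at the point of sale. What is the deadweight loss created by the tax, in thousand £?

Before the tax: set 340 − 6P = 4P + 200 → P* = £14, Q* = 256.
With the tax collected from consumers, demand (in seller-price terms) shifts: Qd = 340 − 6(P + 15).
Solving gives Q = 220 with consumers paying £20 and producers receiving £5 (the £15 wedge).
Quantity falls by |ΔQ| = |256 − 220| = 36.
DWL = ½ · t · |ΔQ| = ½ · 15 · 36 = £270.

Deadweight loss = £270 thousand.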